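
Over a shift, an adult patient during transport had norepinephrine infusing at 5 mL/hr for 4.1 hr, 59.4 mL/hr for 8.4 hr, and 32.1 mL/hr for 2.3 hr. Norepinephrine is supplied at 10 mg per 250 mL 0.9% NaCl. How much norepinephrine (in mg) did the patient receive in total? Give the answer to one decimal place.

23.7 mg

Concentration = 10 mg ÷ 250 mL = 0.04 mg/mL
Stage 1: 5 mL/hr × 4.1 hr = 20.5 mL → 20.5 mL × 0.04 mg/mL = 0.82 mg
Stage 2: 59.4 mL/hr × 8.4 hr = 498.96 mL → 498.96 mL × 0.04 mg/mL = 19.9584 mg
Stage 3: 32.1 mL/hr × 2.3 hr = 73.83 mL → 73.83 mL × 0.04 mg/mL = 2.9532 mg
Total = 0.82 + 19.9584 + 2.9532 = 23.7316 mg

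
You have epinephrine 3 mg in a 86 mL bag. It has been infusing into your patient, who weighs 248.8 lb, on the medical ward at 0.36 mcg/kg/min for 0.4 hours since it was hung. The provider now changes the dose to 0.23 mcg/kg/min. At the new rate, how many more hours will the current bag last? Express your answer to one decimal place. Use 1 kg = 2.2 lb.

1.3 hours

Initial rate:
Weight = 248.8 lb ÷ 2.2 lb/kg = 113.0909 kg
Dose = 0.36 mcg/kg/min × 113.0909 kg = 40.71273 mcg/min
40.71273 mcg/min × 60 min/hr = 2442.764 mcg/hr
Concentration = 3 mg ÷ 86 mL = 0.03488372 mg/mL = 34.88372 mcg/mL
Rate = 2442.764 mcg/hr ÷ 34.88372 mcg/mL = 70.02589 mL/hr
Volume infused so far = 70.02589 mL/hr × 0.4 hr = 28.01036 mL
Volume remaining = 86 − 28.01036 = 57.98964 mL
New rate:
Dose = 0.23 mcg/kg/min × 113.0909 kg = 26.01091 mcg/min
26.01091 mcg/min × 60 min/hr = 1560.655 mcg/hr
Rate = 1560.655 mcg/hr ÷ 34.88372 mcg/mL = 44.73876 mL/hr
Time remaining = 57.98964 mL ÷ 44.73876 mL/hr = 1.296183 hr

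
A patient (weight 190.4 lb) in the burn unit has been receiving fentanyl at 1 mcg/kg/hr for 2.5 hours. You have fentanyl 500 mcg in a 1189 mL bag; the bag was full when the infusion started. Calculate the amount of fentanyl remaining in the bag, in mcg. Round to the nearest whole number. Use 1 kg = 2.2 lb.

Weight = 190.4 lb ÷ 2.2 lb/kg = 86.54545 kg
Dose = 1 mcg/kg/hr × 86.54545 kg = 86.54545 mcg/hr
Concentration = 500 mcg ÷ 1189 mL = 0.4205214 mcg/mL
Rate = 86.54545 mcg/hr ÷ 0.4205214 mcg/mL = 205.8051 mL/hr
Volume infused = 205.8051 mL/hr × 2.5 hr = 514.5127 mL
Volume remaining = 1189 − 514.5127 = 674.4873 mL
Drug remaining = 674.4873 mL × 0.4205214 mcg/mL = 283.6364 mcg

284 mcg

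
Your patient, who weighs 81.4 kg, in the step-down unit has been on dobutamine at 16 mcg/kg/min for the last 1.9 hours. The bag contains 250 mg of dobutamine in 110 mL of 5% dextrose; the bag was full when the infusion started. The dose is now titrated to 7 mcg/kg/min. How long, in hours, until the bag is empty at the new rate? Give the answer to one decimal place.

3.0 hours

Initial rate:
Dose = 16 mcg/kg/min × 81.4 kg = 1302.4 mcg/min
1302.4 mcg/min × 60 min/hr = 78144 mcg/hr
Concentration = 250 mg ÷ 110 mL = 2.272727 mg/mL = 2272.727 mcg/mL
Rate = 78144 mcg/hr ÷ 2272.727 mcg/mL = 34.38336 mL/hr
Volume infused so far = 34.38336 mL/hr × 1.9 hr = 65.32838 mL
Volume remaining = 110 − 65.32838 = 44.67162 mL
New rate:
Dose = 7 mcg/kg/min × 81.4 kg = 569.8 mcg/min
569.8 mcg/min × 60 min/hr = 34188 mcg/hr
Rate = 34188 mcg/hr ÷ 2272.727 mcg/mL = 15.04272 mL/hr
Time remaining = 44.67162 mL ÷ 15.04272 mL/hr = 2.96965 hr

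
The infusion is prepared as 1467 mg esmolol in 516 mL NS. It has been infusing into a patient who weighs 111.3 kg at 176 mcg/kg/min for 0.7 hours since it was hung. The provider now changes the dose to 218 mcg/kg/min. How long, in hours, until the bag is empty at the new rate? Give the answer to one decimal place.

0.4 hours

Initial rate:
Dose = 176 mcg/kg/min × 111.3 kg = 19588.8 mcg/min
19588.8 mcg/min × 60 min/hr = 1175328 mcg/hr
Concentration = 1467 mg ÷ 516 mL = 2.843023 mg/mL = 2843.023 mcg/mL
Rate = 1175328 mcg/hr ÷ 2843.023 mcg/mL = 413.4078 mL/hr
Volume infused so far = 413.4078 mL/hr × 0.7 hr = 289.3855 mL
Volume remaining = 516 − 289.3855 = 226.6145 mL
New rate:
Dose = 218 mcg/kg/min × 111.3 kg = 24263.4 mcg/min
24263.4 mcg/min × 60 min/hr = 1455804 mcg/hr
Rate = 1455804 mcg/hr ÷ 2843.023 mcg/mL = 512.0619 mL/hr
Time remaining = 226.6145 mL ÷ 512.0619 mL/hr = 0.442553 hr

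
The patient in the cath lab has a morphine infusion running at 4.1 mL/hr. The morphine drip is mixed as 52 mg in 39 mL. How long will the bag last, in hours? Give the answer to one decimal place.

9.5 hours

Duration = 39 mL ÷ 4.1 mL/hr = 9.512195 hr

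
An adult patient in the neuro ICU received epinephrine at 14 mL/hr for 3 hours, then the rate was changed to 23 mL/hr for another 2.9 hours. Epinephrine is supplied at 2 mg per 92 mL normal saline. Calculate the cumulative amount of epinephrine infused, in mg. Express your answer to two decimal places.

Concentration = 2 mg ÷ 92 mL = 0.02173913 mg/mL
Stage 1: 14 mL/hr × 3 hr = 42 mL → 42 mL × 0.02173913 mg/mL = 0.9130435 mg
Stage 2: 23 mL/hr × 2.9 hr = 66.7 mL → 66.7 mL × 0.02173913 mg/mL = 1.45 mg
Total = 0.9130435 + 1.45 = 2.363043 mg

2.36 mg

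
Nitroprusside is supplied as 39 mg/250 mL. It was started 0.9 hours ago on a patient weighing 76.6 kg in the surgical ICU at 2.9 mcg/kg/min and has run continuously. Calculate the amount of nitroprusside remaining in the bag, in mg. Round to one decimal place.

Dose = 2.9 mcg/kg/min × 76.6 kg = 222.14 mcg/min
222.14 mcg/min × 60 min/hr = 13328.4 mcg/hr
Concentration = 39 mg ÷ 250 mL = 0.156 mg/mL = 156 mcg/mL
Rate = 13328.4 mcg/hr ÷ 156 mcg/mL = 85.43846 mL/hr
Volume infused = 85.43846 mL/hr × 0.9 hr = 76.89462 mL
Volume remaining = 250 − 76.89462 = 173.1054 mL
Drug remaining = 173.1054 mL × 156 mcg/mL = 27004.44 mcg = 27.00444 mg

27.0 mg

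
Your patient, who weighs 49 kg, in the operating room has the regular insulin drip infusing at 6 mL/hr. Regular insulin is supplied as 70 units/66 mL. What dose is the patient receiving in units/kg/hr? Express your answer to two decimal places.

0.13 units/kg/hr

Concentration = 70 units ÷ 66 mL = 1.060606 units/mL
Drug rate = 6 mL/hr × 1.060606 units/mL = 6.363636 units/hr
6.363636 units/hr ÷ 49 kg = 0.1298701 units/kg/hr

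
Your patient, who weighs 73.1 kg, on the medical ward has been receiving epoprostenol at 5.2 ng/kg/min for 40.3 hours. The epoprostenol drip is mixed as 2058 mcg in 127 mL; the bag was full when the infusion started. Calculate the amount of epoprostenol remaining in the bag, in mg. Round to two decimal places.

Dose = 5.2 ng/kg/min × 73.1 kg = 380.12 ng/min
380.12 ng/min × 60 min/hr = 22807.2 ng/hr
Concentration = 2058 mcg ÷ 127 mL = 16.20472 mcg/mL = 16204.72 ng/mL
Rate = 22807.2 ng/hr ÷ 16204.72 ng/mL = 1.407441 mL/hr
Volume infused = 1.407441 mL/hr × 40.3 hr = 56.71989 mL
Volume remaining = 127 − 56.71989 = 70.28011 mL
Drug remaining = 70.28011 mL × 16204.72 ng/mL = 1138870 ng = 1.13887 mg

1.14 mg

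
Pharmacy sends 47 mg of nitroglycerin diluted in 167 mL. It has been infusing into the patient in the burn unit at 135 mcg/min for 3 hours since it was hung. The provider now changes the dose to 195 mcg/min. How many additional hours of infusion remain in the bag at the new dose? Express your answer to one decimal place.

1.9 hours

Initial rate:
135 mcg/min × 60 min/hr = 8100 mcg/hr
Concentration = 47 mg ÷ 167 mL = 0.2814371 mg/mL = 281.4371 mcg/mL
Rate = 8100 mcg/hr ÷ 281.4371 mcg/mL = 28.78085 mL/hr
Volume infused so far = 28.78085 mL/hr × 3 hr = 86.34255 mL
Volume remaining = 167 − 86.34255 = 80.65745 mL
New rate:
195 mcg/min × 60 min/hr = 11700 mcg/hr
Rate = 11700 mcg/hr ÷ 281.4371 mcg/mL = 41.57234 mL/hr
Time remaining = 80.65745 mL ÷ 41.57234 mL/hr = 1.940171 hr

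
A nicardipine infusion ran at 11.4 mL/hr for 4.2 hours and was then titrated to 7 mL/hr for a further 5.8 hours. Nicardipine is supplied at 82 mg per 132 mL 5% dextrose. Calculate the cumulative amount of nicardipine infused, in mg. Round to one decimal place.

55.0 mg

Concentration = 82 mg ÷ 132 mL = 0.6212121 mg/mL
Stage 1: 11.4 mL/hr × 4.2 hr = 47.88 mL → 47.88 mL × 0.6212121 mg/mL = 29.74364 mg
Stage 2: 7 mL/hr × 5.8 hr = 40.6 mL → 40.6 mL × 0.6212121 mg/mL = 25.22121 mg
Total = 29.74364 + 25.22121 = 54.96485 mg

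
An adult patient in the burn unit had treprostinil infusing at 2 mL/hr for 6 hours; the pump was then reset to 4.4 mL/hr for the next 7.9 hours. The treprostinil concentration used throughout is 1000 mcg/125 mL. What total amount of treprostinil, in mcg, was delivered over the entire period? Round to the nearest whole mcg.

Concentration = 1000 mcg ÷ 125 mL = 8 mcg/mL
Stage 1: 2 mL/hr × 6 hr = 12 mL → 12 mL × 8 mcg/mL = 96 mcg
Stage 2: 4.4 mL/hr × 7.9 hr = 34.76 mL → 34.76 mL × 8 mcg/mL = 278.08 mcg
Total = 96 + 278.08 = 374.08 mcg

374 mcg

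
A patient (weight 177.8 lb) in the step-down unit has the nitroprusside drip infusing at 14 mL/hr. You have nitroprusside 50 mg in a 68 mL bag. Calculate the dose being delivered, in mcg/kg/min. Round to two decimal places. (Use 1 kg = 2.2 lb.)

Weight = 177.8 lb ÷ 2.2 lb/kg = 80.81818 kg
Concentration = 50 mg ÷ 68 mL = 0.7352941 mg/mL = 735.2941 mcg/mL
Drug rate = 14 mL/hr × 735.2941 mcg/mL = 10294.12 mcg/hr
10294.12 mcg/hr ÷ 60 min/hr = 171.5686 mcg/min
171.5686 mcg/min ÷ 80.81818 kg = 2.122896 mcg/kg/min

2.12 mcg/kg/min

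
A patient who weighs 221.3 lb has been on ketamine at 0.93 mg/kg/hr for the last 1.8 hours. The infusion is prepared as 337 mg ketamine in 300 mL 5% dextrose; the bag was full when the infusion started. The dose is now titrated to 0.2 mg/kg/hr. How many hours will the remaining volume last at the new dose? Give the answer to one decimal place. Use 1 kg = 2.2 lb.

8.4 hours

Initial rate:
Weight = 221.3 lb ÷ 2.2 lb/kg = 100.5909 kg
Dose = 0.93 mg/kg/hr × 100.5909 kg = 93.54955 mg/hr
Concentration = 337 mg ÷ 300 mL = 1.123333 mg/mL
Rate = 93.54955 mg/hr ÷ 1.123333 mg/mL = 83.27853 mL/hr
Volume infused so far = 83.27853 mL/hr × 1.8 hr = 149.9013 mL
Volume remaining = 300 − 149.9013 = 150.0987 mL
New rate:
Dose = 0.2 mg/kg/hr × 100.5909 kg = 20.11818 mg/hr
Rate = 20.11818 mg/hr ÷ 1.123333 mg/mL = 17.90936 mL/hr
Time remaining = 150.0987 mL ÷ 17.90936 mL/hr = 8.381017 hr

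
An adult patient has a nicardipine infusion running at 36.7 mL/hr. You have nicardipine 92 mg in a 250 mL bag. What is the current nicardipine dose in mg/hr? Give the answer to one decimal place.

Concentration = 92 mg ÷ 250 mL = 0.368 mg/mL
Drug rate = 36.7 mL/hr × 0.368 mg/mL = 13.5056 mg/hr

13.5 mg/hr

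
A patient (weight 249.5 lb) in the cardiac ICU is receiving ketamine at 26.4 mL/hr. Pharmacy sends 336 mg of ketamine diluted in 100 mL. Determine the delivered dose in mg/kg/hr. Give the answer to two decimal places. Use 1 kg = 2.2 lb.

Weight = 249.5 lb ÷ 2.2 lb/kg = 113.4091 kg
Concentration = 336 mg ÷ 100 mL = 3.36 mg/mL
Drug rate = 26.4 mL/hr × 3.36 mg/mL = 88.704 mg/hr
88.704 mg/hr ÷ 113.4091 kg = 0.7821595 mg/kg/hr

0.78 mg/kg/hr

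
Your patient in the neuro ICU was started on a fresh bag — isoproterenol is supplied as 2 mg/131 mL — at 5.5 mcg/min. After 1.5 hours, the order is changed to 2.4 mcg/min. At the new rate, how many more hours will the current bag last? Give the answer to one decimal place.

10.5 hours

Initial rate:
5.5 mcg/min × 60 min/hr = 330 mcg/hr
Concentration = 2 mg ÷ 131 mL = 0.01526718 mg/mL = 15.26718 mcg/mL
Rate = 330 mcg/hr ÷ 15.26718 mcg/mL = 21.615 mL/hr
Volume infused so far = 21.615 mL/hr × 1.5 hr = 32.4225 mL
Volume remaining = 131 − 32.4225 = 98.5775 mL
New rate:
2.4 mcg/min × 60 min/hr = 144 mcg/hr
Rate = 144 mcg/hr ÷ 15.26718 mcg/mL = 9.432 mL/hr
Time remaining = 98.5775 mL ÷ 9.432 mL/hr = 10.45139 hr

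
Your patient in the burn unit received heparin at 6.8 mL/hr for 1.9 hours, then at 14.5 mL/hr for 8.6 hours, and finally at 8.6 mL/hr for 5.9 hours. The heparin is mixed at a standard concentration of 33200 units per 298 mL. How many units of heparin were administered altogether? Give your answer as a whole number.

20985 units

Concentration = 33200 units ÷ 298 mL = 111.4094 units/mL
Stage 1: 6.8 mL/hr × 1.9 hr = 12.92 mL → 12.92 mL × 111.4094 units/mL = 1439.409 units
Stage 2: 14.5 mL/hr × 8.6 hr = 124.7 mL → 124.7 mL × 111.4094 units/mL = 13892.75 units
Stage 3: 8.6 mL/hr × 5.9 hr = 50.74 mL → 50.74 mL × 111.4094 units/mL = 5652.913 units
Total = 1439.409 + 13892.75 + 5652.913 = 20985.07 units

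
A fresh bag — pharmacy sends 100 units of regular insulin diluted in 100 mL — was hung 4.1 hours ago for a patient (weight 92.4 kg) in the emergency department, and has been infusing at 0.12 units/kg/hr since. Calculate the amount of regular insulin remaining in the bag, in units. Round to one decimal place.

Dose = 0.12 units/kg/hr × 92.4 kg = 11.088 units/hr
Concentration = 100 units ÷ 100 mL = 1 units/mL
Rate = 11.088 units/hr ÷ 1 units/mL = 11.088 mL/hr
Volume infused = 11.088 mL/hr × 4.1 hr = 45.4608 mL
Volume remaining = 100 − 45.4608 = 54.5392 mL
Drug remaining = 54.5392 mL × 1 units/mL = 54.5392 units

54.5 units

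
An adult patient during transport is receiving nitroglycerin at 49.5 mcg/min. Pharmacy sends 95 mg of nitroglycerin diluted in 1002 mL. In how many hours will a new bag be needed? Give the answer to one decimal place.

49.5 mcg/min × 60 min/hr = 2970 mcg/hr
Concentration = 95 mg ÷ 1002 mL = 0.09481038 mg/mL = 94.81038 mcg/mL
Rate = 2970 mcg/hr ÷ 94.81038 mcg/mL = 31.32568 mL/hr
Duration = 1002 mL ÷ 31.32568 mL/hr = 31.98653 hr

32.0 hours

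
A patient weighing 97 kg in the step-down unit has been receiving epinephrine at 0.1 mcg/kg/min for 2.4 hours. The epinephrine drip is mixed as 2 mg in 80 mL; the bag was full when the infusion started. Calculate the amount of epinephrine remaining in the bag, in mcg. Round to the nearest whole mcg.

603 mcg

Dose = 0.1 mcg/kg/min × 97 kg = 9.7 mcg/min
9.7 mcg/min × 60 min/hr = 582 mcg/hr
Concentration = 2 mg ÷ 80 mL = 0.025 mg/mL = 25 mcg/mL
Rate = 582 mcg/hr ÷ 25 mcg/mL = 23.28 mL/hr
Volume infused = 23.28 mL/hr × 2.4 hr = 55.872 mL
Volume remaining = 80 − 55.872 = 24.128 mL
Drug remaining = 24.128 mL × 25 mcg/mL = 603.2 mcg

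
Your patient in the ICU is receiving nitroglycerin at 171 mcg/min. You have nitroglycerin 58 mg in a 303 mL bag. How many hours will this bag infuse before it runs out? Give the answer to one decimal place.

171 mcg/min × 60 min/hr = 10260 mcg/hr
Concentration = 58 mg ÷ 303 mL = 0.1914191 mg/mL = 191.4191 mcg/mL
Rate = 10260 mcg/hr ÷ 191.4191 mcg/mL = 53.59966 mL/hr
Duration = 303 mL ÷ 53.59966 mL/hr = 5.653021 hr

5.7 hours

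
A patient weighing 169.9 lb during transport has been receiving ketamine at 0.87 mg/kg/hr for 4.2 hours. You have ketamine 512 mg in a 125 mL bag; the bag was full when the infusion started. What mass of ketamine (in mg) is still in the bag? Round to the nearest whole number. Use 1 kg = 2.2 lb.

230 mg

Weight = 169.9 lb ÷ 2.2 lb/kg = 77.22727 kg
Dose = 0.87 mg/kg/hr × 77.22727 kg = 67.18773 mg/hr
Concentration = 512 mg ÷ 125 mL = 4.096 mg/mL
Rate = 67.18773 mg/hr ÷ 4.096 mg/mL = 16.40325 mL/hr
Volume infused = 16.40325 mL/hr × 4.2 hr = 68.89367 mL
Volume remaining = 125 − 68.89367 = 56.10633 mL
Drug remaining = 56.10633 mL × 4.096 mg/mL = 229.8115 mg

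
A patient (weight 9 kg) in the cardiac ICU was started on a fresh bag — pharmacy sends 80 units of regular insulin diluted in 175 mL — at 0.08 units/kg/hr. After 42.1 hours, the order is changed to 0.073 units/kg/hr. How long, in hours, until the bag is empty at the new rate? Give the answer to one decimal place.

Initial rate:
Dose = 0.08 units/kg/hr × 9 kg = 0.72 units/hr
Concentration = 80 units ÷ 175 mL = 0.4571429 units/mL
Rate = 0.72 units/hr ÷ 0.4571429 units/mL = 1.575 mL/hr
Volume infused so far = 1.575 mL/hr × 42.1 hr = 66.3075 mL
Volume remaining = 175 − 66.3075 = 108.6925 mL
New rate:
Dose = 0.073 units/kg/hr × 9 kg = 0.657 units/hr
Rate = 0.657 units/hr ÷ 0.4571429 units/mL = 1.437187 mL/hr
Time remaining = 108.6925 mL ÷ 1.437187 mL/hr = 75.62861 hr

75.6 hours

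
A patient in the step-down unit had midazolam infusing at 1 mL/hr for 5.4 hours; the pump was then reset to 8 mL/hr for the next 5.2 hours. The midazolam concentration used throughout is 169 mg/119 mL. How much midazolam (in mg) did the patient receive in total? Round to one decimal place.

Concentration = 169 mg ÷ 119 mL = 1.420168 mg/mL
Stage 1: 1 mL/hr × 5.4 hr = 5.4 mL → 5.4 mL × 1.420168 mg/mL = 7.668908 mg
Stage 2: 8 mL/hr × 5.2 hr = 41.6 mL → 41.6 mL × 1.420168 mg/mL = 59.07899 mg
Total = 7.668908 + 59.07899 = 66.7479 mg

66.7 mg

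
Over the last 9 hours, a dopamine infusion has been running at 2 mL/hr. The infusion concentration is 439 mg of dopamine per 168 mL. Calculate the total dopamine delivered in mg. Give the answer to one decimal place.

47.0 mg

Concentration = 439 mg ÷ 168 mL = 2.613095 mg/mL = 2613.095 mcg/mL
Drug rate = 2 mL/hr × 2613.095 mcg/mL = 5226.19 mcg/hr
Total = 5226.19 mcg/hr × 9 hr = 47035.71 mcg = 47.03571 mg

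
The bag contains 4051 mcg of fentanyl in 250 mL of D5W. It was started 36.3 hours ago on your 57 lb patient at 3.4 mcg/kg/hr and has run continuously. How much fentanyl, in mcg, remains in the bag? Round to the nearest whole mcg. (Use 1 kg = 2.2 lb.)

853 mcg

Weight = 57 lb ÷ 2.2 lb/kg = 25.90909 kg
Dose = 3.4 mcg/kg/hr × 25.90909 kg = 88.09091 mcg/hr
Concentration = 4051 mcg ÷ 250 mL = 16.204 mcg/mL
Rate = 88.09091 mcg/hr ÷ 16.204 mcg/mL = 5.436368 mL/hr
Volume infused = 5.436368 mL/hr × 36.3 hr = 197.3402 mL
Volume remaining = 250 − 197.3402 = 52.65984 mL
Drug remaining = 52.65984 mL × 16.204 mcg/mL = 853.3 mcg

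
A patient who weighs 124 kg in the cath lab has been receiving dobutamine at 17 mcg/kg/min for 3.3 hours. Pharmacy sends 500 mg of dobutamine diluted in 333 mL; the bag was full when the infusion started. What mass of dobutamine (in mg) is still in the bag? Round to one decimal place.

Dose = 17 mcg/kg/min × 124 kg = 2108 mcg/min
2108 mcg/min × 60 min/hr = 126480 mcg/hr
Concentration = 500 mg ÷ 333 mL = 1.501502 mg/mL = 1501.502 mcg/mL
Rate = 126480 mcg/hr ÷ 1501.502 mcg/mL = 84.23568 mL/hr
Volume infused = 84.23568 mL/hr × 3.3 hr = 277.9777 mL
Volume remaining = 333 − 277.9777 = 55.02226 mL
Drug remaining = 55.02226 mL × 1501.502 mcg/mL = 82616 mcg = 82.616 mg

82.6 mg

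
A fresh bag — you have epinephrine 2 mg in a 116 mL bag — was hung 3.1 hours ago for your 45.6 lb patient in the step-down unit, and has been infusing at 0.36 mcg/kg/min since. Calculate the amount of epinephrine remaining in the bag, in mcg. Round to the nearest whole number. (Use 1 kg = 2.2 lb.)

Weight = 45.6 lb ÷ 2.2 lb/kg = 20.72727 kg
Dose = 0.36 mcg/kg/min × 20.72727 kg = 7.461818 mcg/min
7.461818 mcg/min × 60 min/hr = 447.7091 mcg/hr
Concentration = 2 mg ÷ 116 mL = 0.01724138 mg/mL = 17.24138 mcg/mL
Rate = 447.7091 mcg/hr ÷ 17.24138 mcg/mL = 25.96713 mL/hr
Volume infused = 25.96713 mL/hr × 3.1 hr = 80.49809 mL
Volume remaining = 116 − 80.49809 = 35.50191 mL
Drug remaining = 35.50191 mL × 17.24138 mcg/mL = 612.1018 mcg

612 mcg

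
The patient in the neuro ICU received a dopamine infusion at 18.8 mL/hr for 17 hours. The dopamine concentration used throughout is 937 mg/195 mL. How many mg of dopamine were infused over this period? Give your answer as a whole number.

1536 mg

Concentration = 937 mg ÷ 195 mL = 4.805128 mg/mL = 4805.128 mcg/mL
Drug rate = 18.8 mL/hr × 4805.128 mcg/mL = 90336.41 mcg/hr
Total = 90336.41 mcg/hr × 17 hr = 1535719 mcg = 1535.719 mg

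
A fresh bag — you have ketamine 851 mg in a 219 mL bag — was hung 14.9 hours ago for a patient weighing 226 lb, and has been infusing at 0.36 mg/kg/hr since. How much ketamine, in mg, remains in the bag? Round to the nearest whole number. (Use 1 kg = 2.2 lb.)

300 mg

Weight = 226 lb ÷ 2.2 lb/kg = 102.7273 kg
Dose = 0.36 mg/kg/hr × 102.7273 kg = 36.98182 mg/hr
Concentration = 851 mg ÷ 219 mL = 3.885845 mg/mL
Rate = 36.98182 mg/hr ÷ 3.885845 mg/mL = 9.51706 mL/hr
Volume infused = 9.51706 mL/hr × 14.9 hr = 141.8042 mL
Volume remaining = 219 − 141.8042 = 77.1958 mL
Drug remaining = 77.1958 mL × 3.885845 mg/mL = 299.9709 mg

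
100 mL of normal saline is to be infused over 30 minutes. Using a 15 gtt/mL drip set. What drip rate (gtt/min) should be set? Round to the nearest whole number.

50 gtt/min

100 mL ÷ (30 min) = 3.333333 mL/min
3.333333 mL/min × 15 gtt/mL = 50 gtt/min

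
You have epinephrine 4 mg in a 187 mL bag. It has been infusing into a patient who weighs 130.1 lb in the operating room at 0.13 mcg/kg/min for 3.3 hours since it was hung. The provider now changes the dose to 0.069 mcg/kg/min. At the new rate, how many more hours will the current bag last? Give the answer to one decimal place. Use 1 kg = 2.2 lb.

10.1 hours

Initial rate:
Weight = 130.1 lb ÷ 2.2 lb/kg = 59.13636 kg
Dose = 0.13 mcg/kg/min × 59.13636 kg = 7.687727 mcg/min
7.687727 mcg/min × 60 min/hr = 461.2636 mcg/hr
Concentration = 4 mg ÷ 187 mL = 0.02139037 mg/mL = 21.39037 mcg/mL
Rate = 461.2636 mcg/hr ÷ 21.39037 mcg/mL = 21.56407 mL/hr
Volume infused so far = 21.56407 mL/hr × 3.3 hr = 71.16145 mL
Volume remaining = 187 − 71.16145 = 115.8386 mL
New rate:
Dose = 0.069 mcg/kg/min × 59.13636 kg = 4.080409 mcg/min
4.080409 mcg/min × 60 min/hr = 244.8245 mcg/hr
Rate = 244.8245 mcg/hr ÷ 21.39037 mcg/mL = 11.44555 mL/hr
Time remaining = 115.8386 mL ÷ 11.44555 mL/hr = 10.12084 hr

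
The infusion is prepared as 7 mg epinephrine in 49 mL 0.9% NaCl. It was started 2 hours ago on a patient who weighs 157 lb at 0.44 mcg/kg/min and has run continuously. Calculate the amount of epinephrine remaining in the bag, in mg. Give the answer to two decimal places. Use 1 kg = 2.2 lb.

3.23 mg

Weight = 157 lb ÷ 2.2 lb/kg = 71.36364 kg
Dose = 0.44 mcg/kg/min × 71.36364 kg = 31.4 mcg/min
31.4 mcg/min × 60 min/hr = 1884 mcg/hr
Concentration = 7 mg ÷ 49 mL = 0.1428571 mg/mL = 142.8571 mcg/mL
Rate = 1884 mcg/hr ÷ 142.8571 mcg/mL = 13.188 mL/hr
Volume infused = 13.188 mL/hr × 2 hr = 26.376 mL
Volume remaining = 49 − 26.376 = 22.624 mL
Drug remaining = 22.624 mL × 142.8571 mcg/mL = 3232 mcg = 3.232 mg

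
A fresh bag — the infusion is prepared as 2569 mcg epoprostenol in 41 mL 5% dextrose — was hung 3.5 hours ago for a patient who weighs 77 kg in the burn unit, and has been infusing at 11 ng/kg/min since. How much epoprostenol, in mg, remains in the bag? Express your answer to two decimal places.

2.39 mg

Dose = 11 ng/kg/min × 77 kg = 847 ng/min
847 ng/min × 60 min/hr = 50820 ng/hr
Concentration = 2569 mcg ÷ 41 mL = 62.65854 mcg/mL = 62658.54 ng/mL
Rate = 50820 ng/hr ÷ 62658.54 ng/mL = 0.8110627 mL/hr
Volume infused = 0.8110627 mL/hr × 3.5 hr = 2.838719 mL
Volume remaining = 41 − 2.838719 = 38.16128 mL
Drug remaining = 38.16128 mL × 62658.54 ng/mL = 2391130 ng = 2.39113 mg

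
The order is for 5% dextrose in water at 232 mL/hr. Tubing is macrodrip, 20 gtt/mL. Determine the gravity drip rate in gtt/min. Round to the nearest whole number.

77 gtt/min

232 mL/hr ÷ 60 min/hr = 3.866667 mL/min
3.866667 mL/min × 20 gtt/mL = 77.33333 gtt/min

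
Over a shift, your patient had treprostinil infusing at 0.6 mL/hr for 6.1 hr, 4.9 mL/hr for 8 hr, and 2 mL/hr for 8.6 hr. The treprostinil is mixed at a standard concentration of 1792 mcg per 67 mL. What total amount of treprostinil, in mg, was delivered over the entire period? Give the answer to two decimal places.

Concentration = 1792 mcg ÷ 67 mL = 26.74627 mcg/mL
Stage 1: 0.6 mL/hr × 6.1 hr = 3.66 mL → 3.66 mL × 26.74627 mcg/mL = 97.89134 mcg
Stage 2: 4.9 mL/hr × 8 hr = 39.2 mL → 39.2 mL × 26.74627 mcg/mL = 1048.454 mcg
Stage 3: 2 mL/hr × 8.6 hr = 17.2 mL → 17.2 mL × 26.74627 mcg/mL = 460.0358 mcg
Total = 97.89134 + 1048.454 + 460.0358 = 1606.381 mcg = 1.606381 mg

1.61 mg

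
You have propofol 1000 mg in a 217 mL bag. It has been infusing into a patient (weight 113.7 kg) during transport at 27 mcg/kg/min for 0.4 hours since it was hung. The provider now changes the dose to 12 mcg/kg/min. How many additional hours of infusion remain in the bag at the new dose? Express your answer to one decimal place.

11.3 hours

Initial rate:
Dose = 27 mcg/kg/min × 113.7 kg = 3069.9 mcg/min
3069.9 mcg/min × 60 min/hr = 184194 mcg/hr
Concentration = 1000 mg ÷ 217 mL = 4.608295 mg/mL = 4608.295 mcg/mL
Rate = 184194 mcg/hr ÷ 4608.295 mcg/mL = 39.9701 mL/hr
Volume infused so far = 39.9701 mL/hr × 0.4 hr = 15.98804 mL
Volume remaining = 217 − 15.98804 = 201.012 mL
New rate:
Dose = 12 mcg/kg/min × 113.7 kg = 1364.4 mcg/min
1364.4 mcg/min × 60 min/hr = 81864 mcg/hr
Rate = 81864 mcg/hr ÷ 4608.295 mcg/mL = 17.76449 mL/hr
Time remaining = 201.012 mL ÷ 17.76449 mL/hr = 11.31538 hr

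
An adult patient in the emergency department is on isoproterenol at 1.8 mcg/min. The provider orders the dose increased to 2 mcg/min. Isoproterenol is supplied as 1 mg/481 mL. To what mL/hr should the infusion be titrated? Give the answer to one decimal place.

57.7 mL/hr

2 mcg/min × 60 min/hr = 120 mcg/hr
Concentration = 1 mg ÷ 481 mL = 0.002079002 mg/mL = 2.079002 mcg/mL
Rate = 120 mcg/hr ÷ 2.079002 mcg/mL = 57.72 mL/hr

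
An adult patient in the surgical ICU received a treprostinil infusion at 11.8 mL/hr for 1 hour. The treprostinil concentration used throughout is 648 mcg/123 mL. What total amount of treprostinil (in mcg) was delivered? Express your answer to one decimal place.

62.2 mcg

Concentration = 648 mcg ÷ 123 mL = 5.268293 mcg/mL = 5268.293 ng/mL
Drug rate = 11.8 mL/hr × 5268.293 ng/mL = 62165.85 ng/hr
Total = 62165.85 ng/hr × 1 hr = 62165.85 ng = 62.16585 mcg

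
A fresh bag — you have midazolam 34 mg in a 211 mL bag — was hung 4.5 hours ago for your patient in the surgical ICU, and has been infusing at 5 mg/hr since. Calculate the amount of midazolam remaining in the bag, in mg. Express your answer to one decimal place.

Concentration = 34 mg ÷ 211 mL = 0.1611374 mg/mL
Rate = 5 mg/hr ÷ 0.1611374 mg/mL = 31.02941 mL/hr
Volume infused = 31.02941 mL/hr × 4.5 hr = 139.6324 mL
Volume remaining = 211 − 139.6324 = 71.36765 mL
Drug remaining = 71.36765 mL × 0.1611374 mg/mL = 11.5 mg

11.5 mg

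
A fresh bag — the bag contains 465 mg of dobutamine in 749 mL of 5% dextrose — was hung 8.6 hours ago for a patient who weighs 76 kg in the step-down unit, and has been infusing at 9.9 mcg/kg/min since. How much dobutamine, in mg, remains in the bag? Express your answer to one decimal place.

76.8 mg

Dose = 9.9 mcg/kg/min × 76 kg = 752.4 mcg/min
752.4 mcg/min × 60 min/hr = 45144 mcg/hr
Concentration = 465 mg ÷ 749 mL = 0.6208278 mg/mL = 620.8278 mcg/mL
Rate = 45144 mcg/hr ÷ 620.8278 mcg/mL = 72.71582 mL/hr
Volume infused = 72.71582 mL/hr × 8.6 hr = 625.356 mL
Volume remaining = 749 − 625.356 = 123.644 mL
Drug remaining = 123.644 mL × 620.8278 mcg/mL = 76761.6 mcg = 76.7616 mg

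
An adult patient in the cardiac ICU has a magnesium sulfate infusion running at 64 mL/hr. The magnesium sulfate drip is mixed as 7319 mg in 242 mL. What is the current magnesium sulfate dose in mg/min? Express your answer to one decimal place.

32.3 mg/min

Concentration = 7319 mg ÷ 242 mL = 30.2438 mg/mL
Drug rate = 64 mL/hr × 30.2438 mg/mL = 1935.603 mg/hr
1935.603 mg/hr ÷ 60 min/hr = 32.26006 mg/min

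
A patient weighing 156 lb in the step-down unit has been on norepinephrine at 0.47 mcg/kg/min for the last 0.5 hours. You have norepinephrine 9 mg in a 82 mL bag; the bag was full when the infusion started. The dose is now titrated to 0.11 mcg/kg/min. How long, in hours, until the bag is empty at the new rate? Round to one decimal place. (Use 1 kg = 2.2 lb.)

17.1 hours

Initial rate:
Weight = 156 lb ÷ 2.2 lb/kg = 70.90909 kg
Dose = 0.47 mcg/kg/min × 70.90909 kg = 33.32727 mcg/min
33.32727 mcg/min × 60 min/hr = 1999.636 mcg/hr
Concentration = 9 mg ÷ 82 mL = 0.1097561 mg/mL = 109.7561 mcg/mL
Rate = 1999.636 mcg/hr ÷ 109.7561 mcg/mL = 18.21891 mL/hr
Volume infused so far = 18.21891 mL/hr × 0.5 hr = 9.109455 mL
Volume remaining = 82 − 9.109455 = 72.89055 mL
New rate:
Dose = 0.11 mcg/kg/min × 70.90909 kg = 7.8 mcg/min
7.8 mcg/min × 60 min/hr = 468 mcg/hr
Rate = 468 mcg/hr ÷ 109.7561 mcg/mL = 4.264 mL/hr
Time remaining = 72.89055 mL ÷ 4.264 mL/hr = 17.09441 hr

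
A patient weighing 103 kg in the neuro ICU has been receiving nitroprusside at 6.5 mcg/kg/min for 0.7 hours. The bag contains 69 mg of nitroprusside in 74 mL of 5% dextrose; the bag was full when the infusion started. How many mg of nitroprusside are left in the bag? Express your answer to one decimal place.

40.9 mg

Dose = 6.5 mcg/kg/min × 103 kg = 669.5 mcg/min
669.5 mcg/min × 60 min/hr = 40170 mcg/hr
Concentration = 69 mg ÷ 74 mL = 0.9324324 mg/mL = 932.4324 mcg/mL
Rate = 40170 mcg/hr ÷ 932.4324 mcg/mL = 43.08087 mL/hr
Volume infused = 43.08087 mL/hr × 0.7 hr = 30.15661 mL
Volume remaining = 74 − 30.15661 = 43.84339 mL
Drug remaining = 43.84339 mL × 932.4324 mcg/mL = 40881 mcg = 40.881 mg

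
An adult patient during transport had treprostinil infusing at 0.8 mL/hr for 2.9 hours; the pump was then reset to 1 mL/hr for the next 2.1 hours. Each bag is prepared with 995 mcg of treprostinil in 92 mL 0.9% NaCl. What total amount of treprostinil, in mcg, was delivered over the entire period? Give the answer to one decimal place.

47.8 mcg

Concentration = 995 mcg ÷ 92 mL = 10.81522 mcg/mL
Stage 1: 0.8 mL/hr × 2.9 hr = 2.32 mL → 2.32 mL × 10.81522 mcg/mL = 25.0913 mcg
Stage 2: 1 mL/hr × 2.1 hr = 2.1 mL → 2.1 mL × 10.81522 mcg/mL = 22.71196 mcg
Total = 25.0913 + 22.71196 = 47.80326 mcg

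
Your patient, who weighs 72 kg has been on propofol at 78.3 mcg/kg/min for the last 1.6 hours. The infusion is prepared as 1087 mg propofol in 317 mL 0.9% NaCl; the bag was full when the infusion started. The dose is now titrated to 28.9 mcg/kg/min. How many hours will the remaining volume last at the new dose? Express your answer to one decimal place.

4.4 hours

Initial rate:
Dose = 78.3 mcg/kg/min × 72 kg = 5637.6 mcg/min
5637.6 mcg/min × 60 min/hr = 338256 mcg/hr
Concentration = 1087 mg ÷ 317 mL = 3.429022 mg/mL = 3429.022 mcg/mL
Rate = 338256 mcg/hr ÷ 3429.022 mcg/mL = 98.64503 mL/hr
Volume infused so far = 98.64503 mL/hr × 1.6 hr = 157.8321 mL
Volume remaining = 317 − 157.8321 = 159.1679 mL
New rate:
Dose = 28.9 mcg/kg/min × 72 kg = 2080.8 mcg/min
2080.8 mcg/min × 60 min/hr = 124848 mcg/hr
Rate = 124848 mcg/hr ÷ 3429.022 mcg/mL = 36.40921 mL/hr
Time remaining = 159.1679 mL ÷ 36.40921 mL/hr = 4.371639 hr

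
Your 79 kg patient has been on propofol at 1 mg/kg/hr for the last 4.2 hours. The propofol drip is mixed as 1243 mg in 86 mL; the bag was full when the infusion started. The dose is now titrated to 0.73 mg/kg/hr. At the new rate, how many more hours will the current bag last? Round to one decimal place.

Initial rate:
Dose = 1 mg/kg/hr × 79 kg = 79 mg/hr
Concentration = 1243 mg ÷ 86 mL = 14.45349 mg/mL
Rate = 79 mg/hr ÷ 14.45349 mg/mL = 5.465809 mL/hr
Volume infused so far = 5.465809 mL/hr × 4.2 hr = 22.9564 mL
Volume remaining = 86 − 22.9564 = 63.0436 mL
New rate:
Dose = 0.73 mg/kg/hr × 79 kg = 57.67 mg/hr
Rate = 57.67 mg/hr ÷ 14.45349 mg/mL = 3.99004 mL/hr
Time remaining = 63.0436 mL ÷ 3.99004 mL/hr = 15.80024 hr

15.8 hours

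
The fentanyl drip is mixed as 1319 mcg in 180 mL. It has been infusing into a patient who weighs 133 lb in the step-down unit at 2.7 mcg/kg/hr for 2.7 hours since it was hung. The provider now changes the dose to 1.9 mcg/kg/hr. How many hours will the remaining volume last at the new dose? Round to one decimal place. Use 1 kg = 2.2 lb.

7.6 hours

Initial rate:
Weight = 133 lb ÷ 2.2 lb/kg = 60.45455 kg
Dose = 2.7 mcg/kg/hr × 60.45455 kg = 163.2273 mcg/hr
Concentration = 1319 mcg ÷ 180 mL = 7.327778 mcg/mL
Rate = 163.2273 mcg/hr ÷ 7.327778 mcg/mL = 22.27514 mL/hr
Volume infused so far = 22.27514 mL/hr × 2.7 hr = 60.14288 mL
Volume remaining = 180 − 60.14288 = 119.8571 mL
New rate:
Dose = 1.9 mcg/kg/hr × 60.45455 kg = 114.8636 mcg/hr
Rate = 114.8636 mcg/hr ÷ 7.327778 mcg/mL = 15.6751 mL/hr
Time remaining = 119.8571 mL ÷ 15.6751 mL/hr = 7.64634 hr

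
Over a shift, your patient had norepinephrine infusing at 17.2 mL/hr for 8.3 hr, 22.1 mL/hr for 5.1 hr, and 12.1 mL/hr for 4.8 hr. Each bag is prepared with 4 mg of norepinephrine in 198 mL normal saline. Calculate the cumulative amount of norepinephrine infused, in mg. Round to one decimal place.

6.3 mg

Concentration = 4 mg ÷ 198 mL = 0.02020202 mg/mL
Stage 1: 17.2 mL/hr × 8.3 hr = 142.76 mL → 142.76 mL × 0.02020202 mg/mL = 2.88404 mg
Stage 2: 22.1 mL/hr × 5.1 hr = 112.71 mL → 112.71 mL × 0.02020202 mg/mL = 2.27697 mg
Stage 3: 12.1 mL/hr × 4.8 hr = 58.08 mL → 58.08 mL × 0.02020202 mg/mL = 1.173333 mg
Total = 2.88404 + 2.27697 + 1.173333 = 6.334343 mg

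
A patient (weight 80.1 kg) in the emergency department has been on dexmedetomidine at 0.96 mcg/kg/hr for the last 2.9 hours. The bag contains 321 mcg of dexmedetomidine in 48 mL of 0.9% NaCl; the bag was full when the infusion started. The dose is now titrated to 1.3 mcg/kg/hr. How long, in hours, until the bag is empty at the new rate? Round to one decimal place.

0.9 hours

Initial rate:
Dose = 0.96 mcg/kg/hr × 80.1 kg = 76.896 mcg/hr
Concentration = 321 mcg ÷ 48 mL = 6.6875 mcg/mL
Rate = 76.896 mcg/hr ÷ 6.6875 mcg/mL = 11.49847 mL/hr
Volume infused so far = 11.49847 mL/hr × 2.9 hr = 33.34556 mL
Volume remaining = 48 − 33.34556 = 14.65444 mL
New rate:
Dose = 1.3 mcg/kg/hr × 80.1 kg = 104.13 mcg/hr
Rate = 104.13 mcg/hr ÷ 6.6875 mcg/mL = 15.57084 mL/hr
Time remaining = 14.65444 mL ÷ 15.57084 mL/hr = 0.9411466 hr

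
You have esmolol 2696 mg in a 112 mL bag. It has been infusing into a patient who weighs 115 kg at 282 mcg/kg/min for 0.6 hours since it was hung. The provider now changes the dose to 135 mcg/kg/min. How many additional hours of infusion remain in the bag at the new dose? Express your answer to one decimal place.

1.6 hours

Initial rate:
Dose = 282 mcg/kg/min × 115 kg = 32430 mcg/min
32430 mcg/min × 60 min/hr = 1945800 mcg/hr
Concentration = 2696 mg ÷ 112 mL = 24.07143 mg/mL = 24071.43 mcg/mL
Rate = 1945800 mcg/hr ÷ 24071.43 mcg/mL = 80.83442 mL/hr
Volume infused so far = 80.83442 mL/hr × 0.6 hr = 48.50065 mL
Volume remaining = 112 − 48.50065 = 63.49935 mL
New rate:
Dose = 135 mcg/kg/min × 115 kg = 15525 mcg/min
15525 mcg/min × 60 min/hr = 931500 mcg/hr
Rate = 931500 mcg/hr ÷ 24071.43 mcg/mL = 38.69733 mL/hr
Time remaining = 63.49935 mL ÷ 38.69733 mL/hr = 1.640923 hr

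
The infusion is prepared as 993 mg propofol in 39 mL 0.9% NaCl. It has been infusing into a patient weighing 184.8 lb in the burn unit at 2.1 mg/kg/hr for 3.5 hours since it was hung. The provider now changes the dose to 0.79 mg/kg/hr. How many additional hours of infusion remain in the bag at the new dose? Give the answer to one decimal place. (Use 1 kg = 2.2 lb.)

Initial rate:
Weight = 184.8 lb ÷ 2.2 lb/kg = 84 kg
Dose = 2.1 mg/kg/hr × 84 kg = 176.4 mg/hr
Concentration = 993 mg ÷ 39 mL = 25.46154 mg/mL
Rate = 176.4 mg/hr ÷ 25.46154 mg/mL = 6.928097 mL/hr
Volume infused so far = 6.928097 mL/hr × 3.5 hr = 24.24834 mL
Volume remaining = 39 − 24.24834 = 14.75166 mL
New rate:
Dose = 0.79 mg/kg/hr × 84 kg = 66.36 mg/hr
Rate = 66.36 mg/hr ÷ 25.46154 mg/mL = 2.606284 mL/hr
Time remaining = 14.75166 mL ÷ 2.606284 mL/hr = 5.660036 hr

5.7 hours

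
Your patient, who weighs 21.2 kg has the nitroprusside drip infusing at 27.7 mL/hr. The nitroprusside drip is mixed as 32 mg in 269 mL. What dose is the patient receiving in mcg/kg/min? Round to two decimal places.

2.59 mcg/kg/min

Concentration = 32 mg ÷ 269 mL = 0.1189591 mg/mL = 118.9591 mcg/mL
Drug rate = 27.7 mL/hr × 118.9591 mcg/mL = 3295.167 mcg/hr
3295.167 mcg/hr ÷ 60 min/hr = 54.91945 mcg/min
54.91945 mcg/min ÷ 21.2 kg = 2.59054 mcg/kg/min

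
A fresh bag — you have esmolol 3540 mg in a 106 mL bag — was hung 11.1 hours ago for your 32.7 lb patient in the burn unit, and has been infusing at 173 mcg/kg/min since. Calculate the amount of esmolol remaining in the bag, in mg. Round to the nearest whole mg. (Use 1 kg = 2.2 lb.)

Weight = 32.7 lb ÷ 2.2 lb/kg = 14.86364 kg
Dose = 173 mcg/kg/min × 14.86364 kg = 2571.409 mcg/min
2571.409 mcg/min × 60 min/hr = 154284.5 mcg/hr
Concentration = 3540 mg ÷ 106 mL = 33.39623 mg/mL = 33396.23 mcg/mL
Rate = 154284.5 mcg/hr ÷ 33396.23 mcg/mL = 4.61982 mL/hr
Volume infused = 4.61982 mL/hr × 11.1 hr = 51.28 mL
Volume remaining = 106 − 51.28 = 54.72 mL
Drug remaining = 54.72 mL × 33396.23 mcg/mL = 1827442 mcg = 1827.442 mg

1827 mg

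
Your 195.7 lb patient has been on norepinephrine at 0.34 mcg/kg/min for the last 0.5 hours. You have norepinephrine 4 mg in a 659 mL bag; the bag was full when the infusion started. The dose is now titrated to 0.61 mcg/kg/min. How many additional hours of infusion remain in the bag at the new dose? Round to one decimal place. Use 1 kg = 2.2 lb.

0.9 hours

Initial rate:
Weight = 195.7 lb ÷ 2.2 lb/kg = 88.95455 kg
Dose = 0.34 mcg/kg/min × 88.95455 kg = 30.24455 mcg/min
30.24455 mcg/min × 60 min/hr = 1814.673 mcg/hr
Concentration = 4 mg ÷ 659 mL = 0.006069803 mg/mL = 6.069803 mcg/mL
Rate = 1814.673 mcg/hr ÷ 6.069803 mcg/mL = 298.9673 mL/hr
Volume infused so far = 298.9673 mL/hr × 0.5 hr = 149.4837 mL
Volume remaining = 659 − 149.4837 = 509.5163 mL
New rate:
Dose = 0.61 mcg/kg/min × 88.95455 kg = 54.26227 mcg/min
54.26227 mcg/min × 60 min/hr = 3255.736 mcg/hr
Rate = 3255.736 mcg/hr ÷ 6.069803 mcg/mL = 536.3826 mL/hr
Time remaining = 509.5163 mL ÷ 536.3826 mL/hr = 0.9499122 hr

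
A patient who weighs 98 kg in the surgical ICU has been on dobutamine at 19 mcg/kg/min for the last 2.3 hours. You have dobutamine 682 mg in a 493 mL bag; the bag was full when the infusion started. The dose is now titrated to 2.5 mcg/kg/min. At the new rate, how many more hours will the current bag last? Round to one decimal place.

Initial rate:
Dose = 19 mcg/kg/min × 98 kg = 1862 mcg/min
1862 mcg/min × 60 min/hr = 111720 mcg/hr
Concentration = 682 mg ÷ 493 mL = 1.383367 mg/mL = 1383.367 mcg/mL
Rate = 111720 mcg/hr ÷ 1383.367 mcg/mL = 80.75947 mL/hr
Volume infused so far = 80.75947 mL/hr × 2.3 hr = 185.7468 mL
Volume remaining = 493 − 185.7468 = 307.2532 mL
New rate:
Dose = 2.5 mcg/kg/min × 98 kg = 245 mcg/min
245 mcg/min × 60 min/hr = 14700 mcg/hr
Rate = 14700 mcg/hr ÷ 1383.367 mcg/mL = 10.62625 mL/hr
Time remaining = 307.2532 mL ÷ 10.62625 mL/hr = 28.91456 hr

28.9 hours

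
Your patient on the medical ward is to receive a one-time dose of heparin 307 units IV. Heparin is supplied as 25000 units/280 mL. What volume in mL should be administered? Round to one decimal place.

3.4 mL

Concentration = 25000 units ÷ 280 mL = 89.28571 units/mL
Volume = 307 units ÷ 89.28571 units/mL = 3.4384 mL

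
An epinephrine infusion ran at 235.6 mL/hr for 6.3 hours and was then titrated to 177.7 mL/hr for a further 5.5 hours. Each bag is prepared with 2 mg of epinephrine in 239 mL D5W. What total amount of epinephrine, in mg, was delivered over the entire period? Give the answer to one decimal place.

20.6 mg

Concentration = 2 mg ÷ 239 mL = 0.008368201 mg/mL
Stage 1: 235.6 mL/hr × 6.3 hr = 1484.28 mL → 1484.28 mL × 0.008368201 mg/mL = 12.42075 mg
Stage 2: 177.7 mL/hr × 5.5 hr = 977.35 mL → 977.35 mL × 0.008368201 mg/mL = 8.178661 mg
Total = 12.42075 + 8.178661 = 20.59941 mg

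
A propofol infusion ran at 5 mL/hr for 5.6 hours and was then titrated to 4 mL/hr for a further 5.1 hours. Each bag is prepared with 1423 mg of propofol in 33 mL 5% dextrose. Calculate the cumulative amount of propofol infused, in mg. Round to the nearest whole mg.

2087 mg

Concentration = 1423 mg ÷ 33 mL = 43.12121 mg/mL
Stage 1: 5 mL/hr × 5.6 hr = 28 mL → 28 mL × 43.12121 mg/mL = 1207.394 mg
Stage 2: 4 mL/hr × 5.1 hr = 20.4 mL → 20.4 mL × 43.12121 mg/mL = 879.6727 mg
Total = 1207.394 + 879.6727 = 2087.067 mg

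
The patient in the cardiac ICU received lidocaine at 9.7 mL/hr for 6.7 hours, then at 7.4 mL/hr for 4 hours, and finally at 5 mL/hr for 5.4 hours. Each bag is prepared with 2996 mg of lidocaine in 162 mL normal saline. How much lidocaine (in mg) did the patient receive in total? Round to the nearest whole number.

2249 mg

Concentration = 2996 mg ÷ 162 mL = 18.49383 mg/mL
Stage 1: 9.7 mL/hr × 6.7 hr = 64.99 mL → 64.99 mL × 18.49383 mg/mL = 1201.914 mg
Stage 2: 7.4 mL/hr × 4 hr = 29.6 mL → 29.6 mL × 18.49383 mg/mL = 547.4173 mg
Stage 3: 5 mL/hr × 5.4 hr = 27 mL → 27 mL × 18.49383 mg/mL = 499.3333 mg
Total = 1201.914 + 547.4173 + 499.3333 = 2248.664 mg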